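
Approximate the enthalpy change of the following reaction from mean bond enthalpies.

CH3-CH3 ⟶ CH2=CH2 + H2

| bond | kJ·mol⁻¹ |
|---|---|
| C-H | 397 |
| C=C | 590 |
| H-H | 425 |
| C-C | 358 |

Bonds broken (reactants):
  C-C: 1 × 358 = 358
  C-H: 6 × 397 = 2382
  Σ(broken) = 2740 kJ
Bonds formed (products):
  C-H: 4 × 397 = 1588
  C=C: 1 × 590 = 590
  H-H: 1 × 425 = 425
  Σ(formed) = 2603 kJ
ΔH = Σ(broken) − Σ(formed) = 2740 − 2603 = +137 kJ

ΔH ≈ +137 kJ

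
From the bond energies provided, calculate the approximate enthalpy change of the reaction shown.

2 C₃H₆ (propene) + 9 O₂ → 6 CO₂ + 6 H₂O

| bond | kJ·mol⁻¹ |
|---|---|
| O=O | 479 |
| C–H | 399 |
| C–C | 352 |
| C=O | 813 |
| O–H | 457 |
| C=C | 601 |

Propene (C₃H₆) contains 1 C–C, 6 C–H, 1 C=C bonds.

ΔH ≈ −4235 kJ

Bonds broken (reactants):
  C–C: 2 × 352 = 704
  C–H: 12 × 399 = 4788
  C=C: 2 × 601 = 1202
  O=O: 9 × 479 = 4311
  Σ(broken) = 11005 kJ
Bonds formed (products):
  C=O: 12 × 813 = 9756
  O–H: 12 × 457 = 5484
  Σ(formed) = 15240 kJ
ΔH = Σ(broken) − Σ(formed) = 11005 − 15240 = −4235 kJ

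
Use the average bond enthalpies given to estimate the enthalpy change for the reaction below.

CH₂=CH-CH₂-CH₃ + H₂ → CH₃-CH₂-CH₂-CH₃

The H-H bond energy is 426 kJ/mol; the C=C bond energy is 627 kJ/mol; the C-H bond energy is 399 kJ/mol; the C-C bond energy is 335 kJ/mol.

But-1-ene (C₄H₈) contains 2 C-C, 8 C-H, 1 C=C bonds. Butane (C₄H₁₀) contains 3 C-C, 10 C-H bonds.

ΔH ≈ −80 kJ

Bonds broken (reactants):
  C-C: 2 × 335 = 670
  C-H: 8 × 399 = 3192
  C=C: 1 × 627 = 627
  H-H: 1 × 426 = 426
  Σ(broken) = 4915 kJ
Bonds formed (products):
  C-C: 3 × 335 = 1005
  C-H: 10 × 399 = 3990
  Σ(formed) = 4995 kJ
ΔH = Σ(broken) − Σ(formed) = 4915 − 4995 = −80 kJ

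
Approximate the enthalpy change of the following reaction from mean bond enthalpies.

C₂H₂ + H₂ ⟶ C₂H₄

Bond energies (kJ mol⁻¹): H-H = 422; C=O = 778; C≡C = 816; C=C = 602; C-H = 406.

Bonds broken (reactants):
  C≡C: 1 × 816 = 816
  C-H: 2 × 406 = 812
  H-H: 1 × 422 = 422
  Σ(broken) = 2050 kJ
Bonds formed (products):
  C-H: 4 × 406 = 1624
  C=C: 1 × 602 = 602
  Σ(formed) = 2226 kJ
ΔH = Σ(broken) − Σ(formed) = 2050 − 2226 = −176 kJ

ΔH ≈ −176 kJ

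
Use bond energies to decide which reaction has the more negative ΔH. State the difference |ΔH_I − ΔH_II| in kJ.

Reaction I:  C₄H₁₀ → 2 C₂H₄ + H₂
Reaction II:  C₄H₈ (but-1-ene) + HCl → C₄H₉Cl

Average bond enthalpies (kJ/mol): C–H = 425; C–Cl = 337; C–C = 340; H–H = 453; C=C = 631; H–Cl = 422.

Reaction II, by 204 kJ

Reaction I:
  Bonds broken (reactants):
    C–C: 3 × 340 = 1020
    C–H: 10 × 425 = 4250
    Σ(broken) = 5270 kJ
  Bonds formed (products):
    C–H: 8 × 425 = 3400
    C=C: 2 × 631 = 1262
    H–H: 1 × 453 = 453
    Σ(formed) = 5115 kJ
  ΔH_I = 5270 − 5115 = +155 kJ
Reaction II:
  Bonds broken (reactants):
    C–C: 2 × 340 = 680
    C–H: 8 × 425 = 3400
    C=C: 1 × 631 = 631
    H–Cl: 1 × 422 = 422
    Σ(broken) = 5133 kJ
  Bonds formed (products):
    C–C: 3 × 340 = 1020
    C–Cl: 1 × 337 = 337
    C–H: 9 × 425 = 3825
    Σ(formed) = 5182 kJ
  ΔH_II = 5133 − 5182 = −49 kJ
ΔH_I − ΔH_II = +204 kJ, so reaction II has the more negative ΔH; |ΔH_I − ΔH_II| = 204 kJ.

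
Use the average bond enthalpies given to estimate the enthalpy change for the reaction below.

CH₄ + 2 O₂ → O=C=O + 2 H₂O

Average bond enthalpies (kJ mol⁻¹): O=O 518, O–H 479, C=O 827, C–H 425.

ΔH ≈ −834 kJ

Bonds broken (reactants):
  C–H: 4 × 425 = 1700
  O=O: 2 × 518 = 1036
  Σ(broken) = 2736 kJ
Bonds formed (products):
  C=O: 2 × 827 = 1654
  O–H: 4 × 479 = 1916
  Σ(formed) = 3570 kJ
ΔH = Σ(broken) − Σ(formed) = 2736 − 3570 = −834 kJ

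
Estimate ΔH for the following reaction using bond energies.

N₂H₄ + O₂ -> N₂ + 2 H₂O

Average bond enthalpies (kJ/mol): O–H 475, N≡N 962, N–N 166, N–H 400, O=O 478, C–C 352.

ΔH ≈ −618 kJ

Bonds broken (reactants):
  N–H: 4 × 400 = 1600
  N–N: 1 × 166 = 166
  O=O: 1 × 478 = 478
  Σ(broken) = 2244 kJ
Bonds formed (products):
  N≡N: 1 × 962 = 962
  O–H: 4 × 475 = 1900
  Σ(formed) = 2862 kJ
ΔH = Σ(broken) − Σ(formed) = 2244 − 2862 = −618 kJ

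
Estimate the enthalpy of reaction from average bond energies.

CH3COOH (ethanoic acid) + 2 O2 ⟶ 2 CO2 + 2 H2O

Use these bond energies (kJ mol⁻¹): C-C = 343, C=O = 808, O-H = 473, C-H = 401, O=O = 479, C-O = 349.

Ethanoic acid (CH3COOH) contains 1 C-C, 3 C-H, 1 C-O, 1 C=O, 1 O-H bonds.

Bonds broken (reactants):
  C-C: 1 × 343 = 343
  C-H: 3 × 401 = 1203
  C-O: 1 × 349 = 349
  C=O: 1 × 808 = 808
  O-H: 1 × 473 = 473
  O=O: 2 × 479 = 958
  Σ(broken) = 4134 kJ
Bonds formed (products):
  C=O: 4 × 808 = 3232
  O-H: 4 × 473 = 1892
  Σ(formed) = 5124 kJ
ΔH = Σ(broken) − Σ(formed) = 4134 − 5124 = −990 kJ

ΔH ≈ −990 kJ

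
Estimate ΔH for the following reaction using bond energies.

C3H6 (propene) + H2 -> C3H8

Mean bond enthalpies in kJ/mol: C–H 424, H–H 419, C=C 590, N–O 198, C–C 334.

Bonds broken (reactants):
  C–C: 1 × 334 = 334
  C–H: 6 × 424 = 2544
  C=C: 1 × 590 = 590
  H–H: 1 × 419 = 419
  Σ(broken) = 3887 kJ
Bonds formed (products):
  C–C: 2 × 334 = 668
  C–H: 8 × 424 = 3392
  Σ(formed) = 4060 kJ
ΔH = Σ(broken) − Σ(formed) = 3887 − 4060 = −173 kJ

ΔH ≈ −173 kJ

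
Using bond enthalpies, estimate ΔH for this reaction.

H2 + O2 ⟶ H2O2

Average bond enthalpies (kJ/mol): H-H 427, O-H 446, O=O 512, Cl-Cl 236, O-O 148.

ΔH ≈ −101 kJ

Bonds broken (reactants):
  H-H: 1 × 427 = 427
  O=O: 1 × 512 = 512
  Σ(broken) = 939 kJ
Bonds formed (products):
  O-H: 2 × 446 = 892
  O-O: 1 × 148 = 148
  Σ(formed) = 1040 kJ
ΔH = Σ(broken) − Σ(formed) = 939 − 1040 = −101 kJ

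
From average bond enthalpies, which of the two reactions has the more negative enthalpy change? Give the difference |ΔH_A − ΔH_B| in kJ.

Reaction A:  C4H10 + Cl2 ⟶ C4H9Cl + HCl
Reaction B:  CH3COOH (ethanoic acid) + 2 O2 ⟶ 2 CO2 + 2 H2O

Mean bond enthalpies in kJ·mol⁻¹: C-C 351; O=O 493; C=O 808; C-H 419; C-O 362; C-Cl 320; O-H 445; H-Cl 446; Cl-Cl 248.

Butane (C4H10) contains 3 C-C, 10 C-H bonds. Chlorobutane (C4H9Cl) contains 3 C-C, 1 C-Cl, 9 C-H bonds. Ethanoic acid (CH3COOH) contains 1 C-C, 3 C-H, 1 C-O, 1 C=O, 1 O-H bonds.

Reaction B, by 704 kJ

Reaction A:
  Bonds broken (reactants):
    C-C: 3 × 351 = 1053
    C-H: 10 × 419 = 4190
    Cl-Cl: 1 × 248 = 248
    Σ(broken) = 5491 kJ
  Bonds formed (products):
    C-C: 3 × 351 = 1053
    C-Cl: 1 × 320 = 320
    C-H: 9 × 419 = 3771
    H-Cl: 1 × 446 = 446
    Σ(formed) = 5590 kJ
  ΔH_A = 5491 − 5590 = −99 kJ
Reaction B:
  Bonds broken (reactants):
    C-C: 1 × 351 = 351
    C-H: 3 × 419 = 1257
    C-O: 1 × 362 = 362
    C=O: 1 × 808 = 808
    O-H: 1 × 445 = 445
    O=O: 2 × 493 = 986
    Σ(broken) = 4209 kJ
  Bonds formed (products):
    C=O: 4 × 808 = 3232
    O-H: 4 × 445 = 1780
    Σ(formed) = 5012 kJ
  ΔH_B = 4209 − 5012 = −803 kJ
ΔH_A − ΔH_B = +704 kJ, so reaction B has the more negative ΔH; |ΔH_A − ΔH_B| = 704 kJ.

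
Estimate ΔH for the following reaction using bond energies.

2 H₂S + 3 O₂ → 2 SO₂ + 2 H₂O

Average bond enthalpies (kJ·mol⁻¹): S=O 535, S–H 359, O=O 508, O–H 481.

Bonds broken (reactants):
  O=O: 3 × 508 = 1524
  S–H: 4 × 359 = 1436
  Σ(broken) = 2960 kJ
Bonds formed (products):
  O–H: 4 × 481 = 1924
  S=O: 4 × 535 = 2140
  Σ(formed) = 4064 kJ
ΔH = Σ(broken) − Σ(formed) = 2960 − 4064 = −1104 kJ

ΔH ≈ −1104 kJ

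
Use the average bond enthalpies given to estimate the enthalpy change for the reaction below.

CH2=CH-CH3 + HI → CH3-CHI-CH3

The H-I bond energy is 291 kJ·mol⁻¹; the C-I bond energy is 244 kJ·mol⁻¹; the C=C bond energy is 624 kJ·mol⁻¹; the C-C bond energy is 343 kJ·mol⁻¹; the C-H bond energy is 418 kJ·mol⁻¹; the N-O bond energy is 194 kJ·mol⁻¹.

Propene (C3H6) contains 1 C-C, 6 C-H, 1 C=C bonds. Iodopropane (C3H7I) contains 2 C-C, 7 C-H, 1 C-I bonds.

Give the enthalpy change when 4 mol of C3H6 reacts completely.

Bonds broken (reactants):
  C-C: 1 × 343 = 343
  C-H: 6 × 418 = 2508
  C=C: 1 × 624 = 624
  H-I: 1 × 291 = 291
  Σ(broken) = 3766 kJ
Bonds formed (products):
  C-C: 2 × 343 = 686
  C-H: 7 × 418 = 2926
  C-I: 1 × 244 = 244
  Σ(formed) = 3856 kJ
ΔH = Σ(broken) − Σ(formed) = 3766 − 3856 = −90 kJ
For 4× the reaction as written: 4 × (−90) = −360 kJ

ΔH = −360 kJ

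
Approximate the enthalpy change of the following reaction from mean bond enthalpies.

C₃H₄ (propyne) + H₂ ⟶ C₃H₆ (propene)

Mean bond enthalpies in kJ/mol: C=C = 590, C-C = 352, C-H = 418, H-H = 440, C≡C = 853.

Bonds broken (reactants):
  C≡C: 1 × 853 = 853
  C-C: 1 × 352 = 352
  C-H: 4 × 418 = 1672
  H-H: 1 × 440 = 440
  Σ(broken) = 3317 kJ
Bonds formed (products):
  C-C: 1 × 352 = 352
  C-H: 6 × 418 = 2508
  C=C: 1 × 590 = 590
  Σ(formed) = 3450 kJ
ΔH = Σ(broken) − Σ(formed) = 3317 − 3450 = −133 kJ

ΔH ≈ −133 kJ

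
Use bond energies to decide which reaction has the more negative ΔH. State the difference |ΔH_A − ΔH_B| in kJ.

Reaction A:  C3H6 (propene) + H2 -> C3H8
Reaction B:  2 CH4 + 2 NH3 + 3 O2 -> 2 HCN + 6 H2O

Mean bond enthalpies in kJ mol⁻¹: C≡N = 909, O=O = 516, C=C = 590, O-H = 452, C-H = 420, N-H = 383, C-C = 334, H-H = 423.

Reaction B, by 715 kJ

Reaction A:
  Bonds broken (reactants):
    C-C: 1 × 334 = 334
    C-H: 6 × 420 = 2520
    C=C: 1 × 590 = 590
    H-H: 1 × 423 = 423
    Σ(broken) = 3867 kJ
  Bonds formed (products):
    C-C: 2 × 334 = 668
    C-H: 8 × 420 = 3360
    Σ(formed) = 4028 kJ
  ΔH_A = 3867 − 4028 = −161 kJ
Reaction B:
  Bonds broken (reactants):
    C-H: 8 × 420 = 3360
    N-H: 6 × 383 = 2298
    O=O: 3 × 516 = 1548
    Σ(broken) = 7206 kJ
  Bonds formed (products):
    C≡N: 2 × 909 = 1818
    C-H: 2 × 420 = 840
    O-H: 12 × 452 = 5424
    Σ(formed) = 8082 kJ
  ΔH_B = 7206 − 8082 = −876 kJ
ΔH_A − ΔH_B = +715 kJ, so reaction B has the more negative ΔH; |ΔH_A − ΔH_B| = 715 kJ.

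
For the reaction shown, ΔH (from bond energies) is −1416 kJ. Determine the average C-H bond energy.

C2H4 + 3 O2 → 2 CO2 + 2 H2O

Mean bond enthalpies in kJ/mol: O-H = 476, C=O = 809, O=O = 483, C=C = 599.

Let D be the C-H bond energy.
Σ(broken) = 4×D + 1×599 + 3×483 = 2048 + 4D
Σ(formed) = 4×809 + 4×476 = 5140
ΔH = Σ(broken) − Σ(formed) = (2048 + 4D) − (5140) = −3092 + 4D
Setting this equal to −1416 kJ gives 4D = 1676, so D = 419 kJ/mol.

D(C-H) ≈ 419 kJ/mol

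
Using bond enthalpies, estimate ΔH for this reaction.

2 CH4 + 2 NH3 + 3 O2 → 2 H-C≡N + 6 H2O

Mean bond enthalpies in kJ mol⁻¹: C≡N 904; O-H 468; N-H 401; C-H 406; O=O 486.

ΔH ≈ −1124 kJ

Bonds broken (reactants):
  C-H: 8 × 406 = 3248
  N-H: 6 × 401 = 2406
  O=O: 3 × 486 = 1458
  Σ(broken) = 7112 kJ
Bonds formed (products):
  C≡N: 2 × 904 = 1808
  C-H: 2 × 406 = 812
  O-H: 12 × 468 = 5616
  Σ(formed) = 8236 kJ
ΔH = Σ(broken) − Σ(formed) = 7112 − 8236 = −1124 kJ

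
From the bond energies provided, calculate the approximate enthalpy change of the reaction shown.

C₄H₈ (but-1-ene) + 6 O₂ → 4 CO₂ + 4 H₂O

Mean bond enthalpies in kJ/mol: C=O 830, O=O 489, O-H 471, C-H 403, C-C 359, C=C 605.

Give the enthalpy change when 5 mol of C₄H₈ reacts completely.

ΔH = −14635 kJ

Bonds broken (reactants):
  C-C: 2 × 359 = 718
  C-H: 8 × 403 = 3224
  C=C: 1 × 605 = 605
  O=O: 6 × 489 = 2934
  Σ(broken) = 7481 kJ
Bonds formed (products):
  C=O: 8 × 830 = 6640
  O-H: 8 × 471 = 3768
  Σ(formed) = 10408 kJ
ΔH = Σ(broken) − Σ(formed) = 7481 − 10408 = −2927 kJ
For 5× the reaction as written: 5 × (−2927) = −14635 kJ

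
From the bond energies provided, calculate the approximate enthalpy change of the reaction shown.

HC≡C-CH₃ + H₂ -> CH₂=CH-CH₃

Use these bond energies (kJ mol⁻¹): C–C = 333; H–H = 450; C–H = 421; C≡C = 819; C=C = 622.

ΔH ≈ −195 kJ

Bonds broken (reactants):
  C≡C: 1 × 819 = 819
  C–C: 1 × 333 = 333
  C–H: 4 × 421 = 1684
  H–H: 1 × 450 = 450
  Σ(broken) = 3286 kJ
Bonds formed (products):
  C–C: 1 × 333 = 333
  C–H: 6 × 421 = 2526
  C=C: 1 × 622 = 622
  Σ(formed) = 3481 kJ
ΔH = Σ(broken) − Σ(formed) = 3286 − 3481 = −195 kJ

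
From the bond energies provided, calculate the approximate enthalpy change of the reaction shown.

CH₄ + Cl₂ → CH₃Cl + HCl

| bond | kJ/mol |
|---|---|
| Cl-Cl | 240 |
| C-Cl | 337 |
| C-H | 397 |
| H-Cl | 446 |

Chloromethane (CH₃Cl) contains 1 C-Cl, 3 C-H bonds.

Bonds broken (reactants):
  C-H: 4 × 397 = 1588
  Cl-Cl: 1 × 240 = 240
  Σ(broken) = 1828 kJ
Bonds formed (products):
  C-Cl: 1 × 337 = 337
  C-H: 3 × 397 = 1191
  H-Cl: 1 × 446 = 446
  Σ(formed) = 1974 kJ
ΔH = Σ(broken) − Σ(formed) = 1828 − 1974 = −146 kJ

ΔH ≈ −146 kJ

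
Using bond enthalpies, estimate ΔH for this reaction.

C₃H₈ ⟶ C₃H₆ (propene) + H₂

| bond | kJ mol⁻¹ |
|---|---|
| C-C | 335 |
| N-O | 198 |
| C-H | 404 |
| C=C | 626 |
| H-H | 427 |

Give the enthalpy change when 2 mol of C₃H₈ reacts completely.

Bonds broken (reactants):
  C-C: 2 × 335 = 670
  C-H: 8 × 404 = 3232
  Σ(broken) = 3902 kJ
Bonds formed (products):
  C-C: 1 × 335 = 335
  C-H: 6 × 404 = 2424
  C=C: 1 × 626 = 626
  H-H: 1 × 427 = 427
  Σ(formed) = 3812 kJ
ΔH = Σ(broken) − Σ(formed) = 3902 − 3812 = +90 kJ
For 2× the reaction as written: 2 × (+90) = +180 kJ

ΔH = +180 kJ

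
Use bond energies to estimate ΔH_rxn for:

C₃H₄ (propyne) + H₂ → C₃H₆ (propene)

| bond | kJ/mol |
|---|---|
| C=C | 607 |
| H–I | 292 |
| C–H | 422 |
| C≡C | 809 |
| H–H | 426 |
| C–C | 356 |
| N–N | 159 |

ΔH ≈ −216 kJ

Bonds broken (reactants):
  C≡C: 1 × 809 = 809
  C–C: 1 × 356 = 356
  C–H: 4 × 422 = 1688
  H–H: 1 × 426 = 426
  Σ(broken) = 3279 kJ
Bonds formed (products):
  C–C: 1 × 356 = 356
  C–H: 6 × 422 = 2532
  C=C: 1 × 607 = 607
  Σ(formed) = 3495 kJ
ΔH = Σ(broken) − Σ(formed) = 3279 − 3495 = −216 kJ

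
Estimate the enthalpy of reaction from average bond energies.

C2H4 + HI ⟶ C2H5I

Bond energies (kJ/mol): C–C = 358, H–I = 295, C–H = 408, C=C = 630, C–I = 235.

Bonds broken (reactants):
  C–H: 4 × 408 = 1632
  C=C: 1 × 630 = 630
  H–I: 1 × 295 = 295
  Σ(broken) = 2557 kJ
Bonds formed (products):
  C–C: 1 × 358 = 358
  C–H: 5 × 408 = 2040
  C–I: 1 × 235 = 235
  Σ(formed) = 2633 kJ
ΔH = Σ(broken) − Σ(formed) = 2557 − 2633 = −76 kJ

ΔH ≈ −76 kJ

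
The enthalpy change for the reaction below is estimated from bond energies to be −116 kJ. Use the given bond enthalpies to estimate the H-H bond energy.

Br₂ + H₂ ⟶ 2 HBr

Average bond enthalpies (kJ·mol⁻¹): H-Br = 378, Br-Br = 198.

D(H-H) ≈ 442 kJ/mol

Let D be the H-H bond energy.
Σ(broken) = 1×198 + 1×D = 198 + D
Σ(formed) = 2×378 = 756
ΔH = Σ(broken) − Σ(formed) = (198 + D) − (756) = −558 + D
Setting this equal to −116 kJ gives D = 442 kJ/mol.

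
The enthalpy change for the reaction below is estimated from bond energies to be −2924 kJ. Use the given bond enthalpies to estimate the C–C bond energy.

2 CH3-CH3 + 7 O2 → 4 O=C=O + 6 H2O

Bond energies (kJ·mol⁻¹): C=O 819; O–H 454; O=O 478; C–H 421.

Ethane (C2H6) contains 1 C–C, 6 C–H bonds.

D(C–C) ≈ 339 kJ/mol

Let D be the C–C bond energy.
Σ(broken) = 2×D + 12×421 + 7×478 = 8398 + 2D
Σ(formed) = 8×819 + 12×454 = 12000
ΔH = Σ(broken) − Σ(formed) = (8398 + 2D) − (12000) = −3602 + 2D
Setting this equal to −2924 kJ gives 2D = 678, so D = 339 kJ/mol.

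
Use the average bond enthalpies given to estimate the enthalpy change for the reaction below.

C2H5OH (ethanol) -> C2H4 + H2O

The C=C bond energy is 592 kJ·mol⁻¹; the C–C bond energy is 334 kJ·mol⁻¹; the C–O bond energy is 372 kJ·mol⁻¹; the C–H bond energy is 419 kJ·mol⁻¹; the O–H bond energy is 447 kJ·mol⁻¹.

ΔH ≈ +86 kJ

Bonds broken (reactants):
  C–C: 1 × 334 = 334
  C–H: 5 × 419 = 2095
  C–O: 1 × 372 = 372
  O–H: 1 × 447 = 447
  Σ(broken) = 3248 kJ
Bonds formed (products):
  C–H: 4 × 419 = 1676
  C=C: 1 × 592 = 592
  O–H: 2 × 447 = 894
  Σ(formed) = 3162 kJ
ΔH = Σ(broken) − Σ(formed) = 3248 − 3162 = +86 kJ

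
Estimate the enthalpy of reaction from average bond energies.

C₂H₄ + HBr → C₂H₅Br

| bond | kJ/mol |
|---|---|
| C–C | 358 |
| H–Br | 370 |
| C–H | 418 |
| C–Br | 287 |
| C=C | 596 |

ΔH ≈ −97 kJ

Bonds broken (reactants):
  C–H: 4 × 418 = 1672
  C=C: 1 × 596 = 596
  H–Br: 1 × 370 = 370
  Σ(broken) = 2638 kJ
Bonds formed (products):
  C–Br: 1 × 287 = 287
  C–C: 1 × 358 = 358
  C–H: 5 × 418 = 2090
  Σ(formed) = 2735 kJ
ΔH = Σ(broken) − Σ(formed) = 2638 − 2735 = −97 kJ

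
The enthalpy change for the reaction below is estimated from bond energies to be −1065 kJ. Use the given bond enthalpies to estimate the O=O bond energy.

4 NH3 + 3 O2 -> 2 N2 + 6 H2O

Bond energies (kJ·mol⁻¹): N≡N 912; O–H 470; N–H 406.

D(O=O) ≈ 509 kJ/mol

Let D be the O=O bond energy.
Σ(broken) = 12×406 + 3×D = 4872 + 3D
Σ(formed) = 2×912 + 12×470 = 7464
ΔH = Σ(broken) − Σ(formed) = (4872 + 3D) − (7464) = −2592 + 3D
Setting this equal to −1065 kJ gives 3D = 1527, so D = 509 kJ/mol.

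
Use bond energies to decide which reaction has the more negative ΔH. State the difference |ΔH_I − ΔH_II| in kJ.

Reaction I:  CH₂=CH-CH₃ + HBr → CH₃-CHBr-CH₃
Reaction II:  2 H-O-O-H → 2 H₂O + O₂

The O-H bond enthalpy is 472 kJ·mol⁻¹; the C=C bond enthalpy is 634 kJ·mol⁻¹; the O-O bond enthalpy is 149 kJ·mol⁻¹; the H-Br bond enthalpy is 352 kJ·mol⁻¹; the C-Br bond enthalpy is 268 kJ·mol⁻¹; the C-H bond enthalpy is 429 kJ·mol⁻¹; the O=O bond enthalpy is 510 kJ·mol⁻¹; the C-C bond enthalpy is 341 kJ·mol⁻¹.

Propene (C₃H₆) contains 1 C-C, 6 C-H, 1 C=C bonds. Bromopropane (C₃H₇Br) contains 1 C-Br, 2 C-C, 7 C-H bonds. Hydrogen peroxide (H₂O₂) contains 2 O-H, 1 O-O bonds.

Reaction I:
  Bonds broken (reactants):
    C-C: 1 × 341 = 341
    C-H: 6 × 429 = 2574
    C=C: 1 × 634 = 634
    H-Br: 1 × 352 = 352
    Σ(broken) = 3901 kJ
  Bonds formed (products):
    C-Br: 1 × 268 = 268
    C-C: 2 × 341 = 682
    C-H: 7 × 429 = 3003
    Σ(formed) = 3953 kJ
  ΔH_I = 3901 − 3953 = −52 kJ
Reaction II:
  Bonds broken (reactants):
    O-H: 4 × 472 = 1888
    O-O: 2 × 149 = 298
    Σ(broken) = 2186 kJ
  Bonds formed (products):
    O-H: 4 × 472 = 1888
    O=O: 1 × 510 = 510
    Σ(formed) = 2398 kJ
  ΔH_II = 2186 − 2398 = −212 kJ
ΔH_I − ΔH_II = +160 kJ, so reaction II has the more negative ΔH; |ΔH_I − ΔH_II| = 160 kJ.

Reaction II, by 160 kJ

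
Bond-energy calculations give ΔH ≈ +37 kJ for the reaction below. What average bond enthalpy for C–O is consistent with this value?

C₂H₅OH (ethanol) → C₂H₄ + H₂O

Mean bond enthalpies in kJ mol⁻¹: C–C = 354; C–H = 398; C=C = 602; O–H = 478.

Let D be the C–O bond energy.
Σ(broken) = 1×354 + 5×398 + 1×D + 1×478 = 2822 + D
Σ(formed) = 4×398 + 1×602 + 2×478 = 3150
ΔH = Σ(broken) − Σ(formed) = (2822 + D) − (3150) = −328 + D
Setting this equal to +37 kJ gives D = 365 kJ/mol.

D(C–O) ≈ 365 kJ/mol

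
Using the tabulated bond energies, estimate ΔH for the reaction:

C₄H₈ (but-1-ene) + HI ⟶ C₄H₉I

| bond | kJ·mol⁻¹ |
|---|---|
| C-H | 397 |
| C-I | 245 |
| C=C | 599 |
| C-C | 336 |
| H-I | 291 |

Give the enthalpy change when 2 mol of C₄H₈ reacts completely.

Bonds broken (reactants):
  C-C: 2 × 336 = 672
  C-H: 8 × 397 = 3176
  C=C: 1 × 599 = 599
  H-I: 1 × 291 = 291
  Σ(broken) = 4738 kJ
Bonds formed (products):
  C-C: 3 × 336 = 1008
  C-H: 9 × 397 = 3573
  C-I: 1 × 245 = 245
  Σ(formed) = 4826 kJ
ΔH = Σ(broken) − Σ(formed) = 4738 − 4826 = −88 kJ
For 2× the reaction as written: 2 × (−88) = −176 kJ

ΔH = −176 kJ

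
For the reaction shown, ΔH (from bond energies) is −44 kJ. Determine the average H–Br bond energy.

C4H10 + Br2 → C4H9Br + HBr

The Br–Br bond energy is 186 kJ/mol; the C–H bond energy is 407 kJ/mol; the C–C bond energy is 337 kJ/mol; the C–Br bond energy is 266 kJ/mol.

Let D be the H–Br bond energy.
Σ(broken) = 1×186 + 3×337 + 10×407 = 5267
Σ(formed) = 1×266 + 3×337 + 9×407 + 1×D = 4940 + D
ΔH = Σ(broken) − Σ(formed) = (5267) − (4940 + D) = +327 − D
Setting this equal to −44 kJ gives D = 371 kJ/mol.

D(H–Br) ≈ 371 kJ/mol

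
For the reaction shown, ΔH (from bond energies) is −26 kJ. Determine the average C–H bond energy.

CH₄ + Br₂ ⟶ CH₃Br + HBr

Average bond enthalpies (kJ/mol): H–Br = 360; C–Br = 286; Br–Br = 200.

D(C–H) ≈ 420 kJ/mol

Let D be the C–H bond energy.
Σ(broken) = 1×200 + 4×D = 200 + 4D
Σ(formed) = 1×286 + 3×D + 1×360 = 646 + 3D
ΔH = Σ(broken) − Σ(formed) = (200 + 4D) − (646 + 3D) = −446 + D
Setting this equal to −26 kJ gives D = 420 kJ/mol.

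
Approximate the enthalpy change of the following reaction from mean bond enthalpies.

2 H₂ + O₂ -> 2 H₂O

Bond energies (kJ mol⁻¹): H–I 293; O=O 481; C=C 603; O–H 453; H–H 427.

ΔH ≈ −477 kJ

Bonds broken (reactants):
  H–H: 2 × 427 = 854
  O=O: 1 × 481 = 481
  Σ(broken) = 1335 kJ
Bonds formed (products):
  O–H: 4 × 453 = 1812
  Σ(formed) = 1812 kJ
ΔH = Σ(broken) − Σ(formed) = 1335 − 1812 = −477 kJ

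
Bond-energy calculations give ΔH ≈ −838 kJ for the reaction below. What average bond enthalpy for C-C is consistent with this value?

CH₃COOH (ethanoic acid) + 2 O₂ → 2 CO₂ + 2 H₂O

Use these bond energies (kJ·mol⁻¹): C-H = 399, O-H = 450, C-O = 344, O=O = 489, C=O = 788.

Let D be the C-C bond energy.
Σ(broken) = 1×D + 3×399 + 1×344 + 1×788 + 1×450 + 2×489 = 3757 + D
Σ(formed) = 4×788 + 4×450 = 4952
ΔH = Σ(broken) − Σ(formed) = (3757 + D) − (4952) = −1195 + D
Setting this equal to −838 kJ gives D = 357 kJ/mol.

D(C-C) ≈ 357 kJ/mol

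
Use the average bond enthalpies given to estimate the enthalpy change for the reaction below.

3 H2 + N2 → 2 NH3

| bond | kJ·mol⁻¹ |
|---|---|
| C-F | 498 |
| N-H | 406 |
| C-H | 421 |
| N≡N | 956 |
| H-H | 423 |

Bonds broken (reactants):
  H-H: 3 × 423 = 1269
  N≡N: 1 × 956 = 956
  Σ(broken) = 2225 kJ
Bonds formed (products):
  N-H: 6 × 406 = 2436
  Σ(formed) = 2436 kJ
ΔH = Σ(broken) − Σ(formed) = 2225 − 2436 = −211 kJ

ΔH ≈ −211 kJ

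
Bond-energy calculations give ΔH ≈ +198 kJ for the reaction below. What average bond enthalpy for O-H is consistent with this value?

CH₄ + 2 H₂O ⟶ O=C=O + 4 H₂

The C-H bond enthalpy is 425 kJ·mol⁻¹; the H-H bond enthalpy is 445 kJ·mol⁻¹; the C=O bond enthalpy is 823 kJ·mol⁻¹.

Let D be the O-H bond energy.
Σ(broken) = 4×425 + 4×D = 1700 + 4D
Σ(formed) = 2×823 + 4×445 = 3426
ΔH = Σ(broken) − Σ(formed) = (1700 + 4D) − (3426) = −1726 + 4D
Setting this equal to +198 kJ gives 4D = 1924, so D = 481 kJ/mol.

D(O-H) ≈ 481 kJ/mol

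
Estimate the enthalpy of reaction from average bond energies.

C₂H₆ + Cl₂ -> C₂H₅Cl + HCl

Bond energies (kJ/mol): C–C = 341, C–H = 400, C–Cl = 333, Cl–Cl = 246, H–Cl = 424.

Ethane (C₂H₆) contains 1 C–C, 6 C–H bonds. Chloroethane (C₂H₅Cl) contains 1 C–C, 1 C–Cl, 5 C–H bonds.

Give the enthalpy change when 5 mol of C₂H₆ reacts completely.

ΔH = −555 kJ

Bonds broken (reactants):
  C–C: 1 × 341 = 341
  C–H: 6 × 400 = 2400
  Cl–Cl: 1 × 246 = 246
  Σ(broken) = 2987 kJ
Bonds formed (products):
  C–C: 1 × 341 = 341
  C–Cl: 1 × 333 = 333
  C–H: 5 × 400 = 2000
  H–Cl: 1 × 424 = 424
  Σ(formed) = 3098 kJ
ΔH = Σ(broken) − Σ(formed) = 2987 − 3098 = −111 kJ
For 5× the reaction as written: 5 × (−111) = −555 kJ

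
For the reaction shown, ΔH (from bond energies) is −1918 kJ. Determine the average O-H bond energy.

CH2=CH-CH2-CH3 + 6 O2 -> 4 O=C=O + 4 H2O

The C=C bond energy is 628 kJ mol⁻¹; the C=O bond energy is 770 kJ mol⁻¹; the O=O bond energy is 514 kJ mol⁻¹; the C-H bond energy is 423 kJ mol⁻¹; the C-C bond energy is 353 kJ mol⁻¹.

D(O-H) ≈ 445 kJ/mol

Let D be the O-H bond energy.
Σ(broken) = 2×353 + 8×423 + 1×628 + 6×514 = 7802
Σ(formed) = 8×770 + 8×D = 6160 + 8D
ΔH = Σ(broken) − Σ(formed) = (7802) − (6160 + 8D) = +1642 − 8D
Setting this equal to −1918 kJ gives 8D = 3560, so D = 445 kJ/mol.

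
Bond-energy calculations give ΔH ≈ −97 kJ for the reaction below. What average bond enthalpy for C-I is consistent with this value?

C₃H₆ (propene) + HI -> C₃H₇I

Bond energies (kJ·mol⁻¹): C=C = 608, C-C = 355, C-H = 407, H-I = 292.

D(C-I) ≈ 235 kJ/mol

Let D be the C-I bond energy.
Σ(broken) = 1×355 + 6×407 + 1×608 + 1×292 = 3697
Σ(formed) = 2×355 + 7×407 + 1×D = 3559 + D
ΔH = Σ(broken) − Σ(formed) = (3697) − (3559 + D) = +138 − D
Setting this equal to −97 kJ gives D = 235 kJ/mol.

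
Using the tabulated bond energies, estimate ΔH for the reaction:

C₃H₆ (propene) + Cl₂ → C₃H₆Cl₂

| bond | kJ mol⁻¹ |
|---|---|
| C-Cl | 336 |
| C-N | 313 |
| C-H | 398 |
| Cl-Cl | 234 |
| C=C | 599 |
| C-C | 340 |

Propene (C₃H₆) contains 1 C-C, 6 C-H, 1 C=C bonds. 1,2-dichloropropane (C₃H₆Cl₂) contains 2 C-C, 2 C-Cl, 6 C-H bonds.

Bonds broken (reactants):
  C-C: 1 × 340 = 340
  C-H: 6 × 398 = 2388
  C=C: 1 × 599 = 599
  Cl-Cl: 1 × 234 = 234
  Σ(broken) = 3561 kJ
Bonds formed (products):
  C-C: 2 × 340 = 680
  C-Cl: 2 × 336 = 672
  C-H: 6 × 398 = 2388
  Σ(formed) = 3740 kJ
ΔH = Σ(broken) − Σ(formed) = 3561 − 3740 = −179 kJ

ΔH ≈ −179 kJ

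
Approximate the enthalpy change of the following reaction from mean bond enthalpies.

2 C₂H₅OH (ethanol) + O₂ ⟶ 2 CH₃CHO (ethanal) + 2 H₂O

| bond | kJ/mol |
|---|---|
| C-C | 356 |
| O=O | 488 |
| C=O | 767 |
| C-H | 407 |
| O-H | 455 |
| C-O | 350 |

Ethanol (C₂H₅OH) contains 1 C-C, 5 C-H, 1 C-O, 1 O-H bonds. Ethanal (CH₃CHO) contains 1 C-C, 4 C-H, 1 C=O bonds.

Bonds broken (reactants):
  C-C: 2 × 356 = 712
  C-H: 10 × 407 = 4070
  C-O: 2 × 350 = 700
  O-H: 2 × 455 = 910
  O=O: 1 × 488 = 488
  Σ(broken) = 6880 kJ
Bonds formed (products):
  C-C: 2 × 356 = 712
  C-H: 8 × 407 = 3256
  C=O: 2 × 767 = 1534
  O-H: 4 × 455 = 1820
  Σ(formed) = 7322 kJ
ΔH = Σ(broken) − Σ(formed) = 6880 − 7322 = −442 kJ

ΔH ≈ −442 kJ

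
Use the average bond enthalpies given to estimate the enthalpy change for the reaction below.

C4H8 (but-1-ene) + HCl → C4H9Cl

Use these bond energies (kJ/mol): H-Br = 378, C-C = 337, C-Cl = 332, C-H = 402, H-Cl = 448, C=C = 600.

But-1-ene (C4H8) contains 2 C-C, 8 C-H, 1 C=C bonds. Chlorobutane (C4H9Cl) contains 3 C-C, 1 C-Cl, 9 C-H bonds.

ΔH ≈ −23 kJ

Bonds broken (reactants):
  C-C: 2 × 337 = 674
  C-H: 8 × 402 = 3216
  C=C: 1 × 600 = 600
  H-Cl: 1 × 448 = 448
  Σ(broken) = 4938 kJ
Bonds formed (products):
  C-C: 3 × 337 = 1011
  C-Cl: 1 × 332 = 332
  C-H: 9 × 402 = 3618
  Σ(formed) = 4961 kJ
ΔH = Σ(broken) − Σ(formed) = 4938 − 4961 = −23 kJ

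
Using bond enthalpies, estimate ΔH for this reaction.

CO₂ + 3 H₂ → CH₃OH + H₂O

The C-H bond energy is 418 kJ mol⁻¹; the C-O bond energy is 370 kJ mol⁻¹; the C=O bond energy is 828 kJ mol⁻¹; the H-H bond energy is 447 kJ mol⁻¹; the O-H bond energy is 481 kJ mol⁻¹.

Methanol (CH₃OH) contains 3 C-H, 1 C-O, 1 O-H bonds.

ΔH ≈ −70 kJ

Bonds broken (reactants):
  C=O: 2 × 828 = 1656
  H-H: 3 × 447 = 1341
  Σ(broken) = 2997 kJ
Bonds formed (products):
  C-H: 3 × 418 = 1254
  C-O: 1 × 370 = 370
  O-H: 3 × 481 = 1443
  Σ(formed) = 3067 kJ
ΔH = Σ(broken) − Σ(formed) = 2997 − 3067 = −70 kJ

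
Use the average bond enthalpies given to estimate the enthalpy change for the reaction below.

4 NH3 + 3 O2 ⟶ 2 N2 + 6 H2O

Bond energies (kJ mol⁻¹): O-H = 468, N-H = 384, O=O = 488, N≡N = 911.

ΔH ≈ −1366 kJ

Bonds broken (reactants):
  N-H: 12 × 384 = 4608
  O=O: 3 × 488 = 1464
  Σ(broken) = 6072 kJ
Bonds formed (products):
  N≡N: 2 × 911 = 1822
  O-H: 12 × 468 = 5616
  Σ(formed) = 7438 kJ
ΔH = Σ(broken) − Σ(formed) = 6072 − 7438 = −1366 kJ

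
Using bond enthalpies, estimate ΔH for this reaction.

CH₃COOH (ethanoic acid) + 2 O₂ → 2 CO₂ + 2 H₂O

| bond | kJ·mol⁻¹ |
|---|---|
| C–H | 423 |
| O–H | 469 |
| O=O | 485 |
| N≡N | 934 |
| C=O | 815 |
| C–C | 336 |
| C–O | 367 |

ΔH ≈ −910 kJ

Bonds broken (reactants):
  C–C: 1 × 336 = 336
  C–H: 3 × 423 = 1269
  C–O: 1 × 367 = 367
  C=O: 1 × 815 = 815
  O–H: 1 × 469 = 469
  O=O: 2 × 485 = 970
  Σ(broken) = 4226 kJ
Bonds formed (products):
  C=O: 4 × 815 = 3260
  O–H: 4 × 469 = 1876
  Σ(formed) = 5136 kJ
ΔH = Σ(broken) − Σ(formed) = 4226 − 5136 = −910 kJ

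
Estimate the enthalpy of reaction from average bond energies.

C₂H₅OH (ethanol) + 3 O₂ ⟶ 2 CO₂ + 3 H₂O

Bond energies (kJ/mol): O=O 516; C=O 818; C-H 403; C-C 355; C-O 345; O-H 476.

Bonds broken (reactants):
  C-C: 1 × 355 = 355
  C-H: 5 × 403 = 2015
  C-O: 1 × 345 = 345
  O-H: 1 × 476 = 476
  O=O: 3 × 516 = 1548
  Σ(broken) = 4739 kJ
Bonds formed (products):
  C=O: 4 × 818 = 3272
  O-H: 6 × 476 = 2856
  Σ(formed) = 6128 kJ
ΔH = Σ(broken) − Σ(formed) = 4739 − 6128 = −1389 kJ

ΔH ≈ −1389 kJ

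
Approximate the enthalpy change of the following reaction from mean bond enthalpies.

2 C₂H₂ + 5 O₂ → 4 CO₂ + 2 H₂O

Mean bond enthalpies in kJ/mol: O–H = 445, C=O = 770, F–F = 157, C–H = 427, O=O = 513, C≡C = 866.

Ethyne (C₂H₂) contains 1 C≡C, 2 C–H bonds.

Bonds broken (reactants):
  C≡C: 2 × 866 = 1732
  C–H: 4 × 427 = 1708
  O=O: 5 × 513 = 2565
  Σ(broken) = 6005 kJ
Bonds formed (products):
  C=O: 8 × 770 = 6160
  O–H: 4 × 445 = 1780
  Σ(formed) = 7940 kJ
ΔH = Σ(broken) − Σ(formed) = 6005 − 7940 = −1935 kJ

ΔH ≈ −1935 kJ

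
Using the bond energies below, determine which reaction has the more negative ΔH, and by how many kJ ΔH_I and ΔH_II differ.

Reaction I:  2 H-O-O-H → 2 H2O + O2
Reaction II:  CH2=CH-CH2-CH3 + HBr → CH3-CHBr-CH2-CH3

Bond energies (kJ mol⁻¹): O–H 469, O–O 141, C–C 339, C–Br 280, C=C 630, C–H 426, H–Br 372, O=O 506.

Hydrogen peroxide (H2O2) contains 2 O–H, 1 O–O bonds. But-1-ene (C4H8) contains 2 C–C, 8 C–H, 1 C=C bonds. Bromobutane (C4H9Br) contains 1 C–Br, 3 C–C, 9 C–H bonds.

Reaction I, by 181 kJ

Reaction I:
  Bonds broken (reactants):
    O–H: 4 × 469 = 1876
    O–O: 2 × 141 = 282
    Σ(broken) = 2158 kJ
  Bonds formed (products):
    O–H: 4 × 469 = 1876
    O=O: 1 × 506 = 506
    Σ(formed) = 2382 kJ
  ΔH_I = 2158 − 2382 = −224 kJ
Reaction II:
  Bonds broken (reactants):
    C–C: 2 × 339 = 678
    C–H: 8 × 426 = 3408
    C=C: 1 × 630 = 630
    H–Br: 1 × 372 = 372
    Σ(broken) = 5088 kJ
  Bonds formed (products):
    C–Br: 1 × 280 = 280
    C–C: 3 × 339 = 1017
    C–H: 9 × 426 = 3834
    Σ(formed) = 5131 kJ
  ΔH_II = 5088 − 5131 = −43 kJ
ΔH_I − ΔH_II = −181 kJ, so reaction I has the more negative ΔH; |ΔH_I − ΔH_II| = 181 kJ.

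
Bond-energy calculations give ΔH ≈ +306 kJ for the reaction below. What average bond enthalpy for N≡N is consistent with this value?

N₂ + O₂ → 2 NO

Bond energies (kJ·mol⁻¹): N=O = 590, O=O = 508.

Let D be the N≡N bond energy.
Σ(broken) = 1×D + 1×508 = 508 + D
Σ(formed) = 2×590 = 1180
ΔH = Σ(broken) − Σ(formed) = (508 + D) − (1180) = −672 + D
Setting this equal to +306 kJ gives D = 978 kJ/mol.

D(N≡N) ≈ 978 kJ/mol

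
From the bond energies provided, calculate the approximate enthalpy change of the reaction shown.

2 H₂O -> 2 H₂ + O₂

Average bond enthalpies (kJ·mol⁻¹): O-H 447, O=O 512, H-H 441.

ΔH ≈ +394 kJ

Bonds broken (reactants):
  O-H: 4 × 447 = 1788
  Σ(broken) = 1788 kJ
Bonds formed (products):
  H-H: 2 × 441 = 882
  O=O: 1 × 512 = 512
  Σ(formed) = 1394 kJ
ΔH = Σ(broken) − Σ(formed) = 1788 − 1394 = +394 kJ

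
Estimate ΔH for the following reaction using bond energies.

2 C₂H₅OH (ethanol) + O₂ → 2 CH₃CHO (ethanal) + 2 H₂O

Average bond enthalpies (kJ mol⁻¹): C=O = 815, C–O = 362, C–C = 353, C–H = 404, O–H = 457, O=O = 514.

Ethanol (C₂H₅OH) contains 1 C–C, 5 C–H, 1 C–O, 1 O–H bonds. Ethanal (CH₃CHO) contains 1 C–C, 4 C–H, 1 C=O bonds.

Bonds broken (reactants):
  C–C: 2 × 353 = 706
  C–H: 10 × 404 = 4040
  C–O: 2 × 362 = 724
  O–H: 2 × 457 = 914
  O=O: 1 × 514 = 514
  Σ(broken) = 6898 kJ
Bonds formed (products):
  C–C: 2 × 353 = 706
  C–H: 8 × 404 = 3232
  C=O: 2 × 815 = 1630
  O–H: 4 × 457 = 1828
  Σ(formed) = 7396 kJ
ΔH = Σ(broken) − Σ(formed) = 6898 − 7396 = −498 kJ

ΔH ≈ −498 kJ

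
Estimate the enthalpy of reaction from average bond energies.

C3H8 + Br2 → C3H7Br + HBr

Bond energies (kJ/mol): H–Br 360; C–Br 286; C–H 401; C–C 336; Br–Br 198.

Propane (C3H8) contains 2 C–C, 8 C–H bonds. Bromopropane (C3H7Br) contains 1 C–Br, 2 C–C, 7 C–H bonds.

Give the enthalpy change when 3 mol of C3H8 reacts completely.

Bonds broken (reactants):
  Br–Br: 1 × 198 = 198
  C–C: 2 × 336 = 672
  C–H: 8 × 401 = 3208
  Σ(broken) = 4078 kJ
Bonds formed (products):
  C–Br: 1 × 286 = 286
  C–C: 2 × 336 = 672
  C–H: 7 × 401 = 2807
  H–Br: 1 × 360 = 360
  Σ(formed) = 4125 kJ
ΔH = Σ(broken) − Σ(formed) = 4078 − 4125 = −47 kJ
For 3× the reaction as written: 3 × (−47) = −141 kJ

ΔH = −141 kJ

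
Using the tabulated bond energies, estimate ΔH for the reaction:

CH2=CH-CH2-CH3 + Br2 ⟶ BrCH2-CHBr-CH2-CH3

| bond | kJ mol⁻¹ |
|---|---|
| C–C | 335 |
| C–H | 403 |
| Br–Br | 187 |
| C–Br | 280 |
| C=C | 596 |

ΔH ≈ −112 kJ

Bonds broken (reactants):
  Br–Br: 1 × 187 = 187
  C–C: 2 × 335 = 670
  C–H: 8 × 403 = 3224
  C=C: 1 × 596 = 596
  Σ(broken) = 4677 kJ
Bonds formed (products):
  C–Br: 2 × 280 = 560
  C–C: 3 × 335 = 1005
  C–H: 8 × 403 = 3224
  Σ(formed) = 4789 kJ
ΔH = Σ(broken) − Σ(formed) = 4677 − 4789 = −112 kJ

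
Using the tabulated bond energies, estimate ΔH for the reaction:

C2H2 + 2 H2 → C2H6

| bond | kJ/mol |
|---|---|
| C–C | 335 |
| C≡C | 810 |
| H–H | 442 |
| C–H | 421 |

ΔH ≈ −325 kJ

Bonds broken (reactants):
  C≡C: 1 × 810 = 810
  C–H: 2 × 421 = 842
  H–H: 2 × 442 = 884
  Σ(broken) = 2536 kJ
Bonds formed (products):
  C–C: 1 × 335 = 335
  C–H: 6 × 421 = 2526
  Σ(formed) = 2861 kJ
ΔH = Σ(broken) − Σ(formed) = 2536 − 2861 = −325 kJ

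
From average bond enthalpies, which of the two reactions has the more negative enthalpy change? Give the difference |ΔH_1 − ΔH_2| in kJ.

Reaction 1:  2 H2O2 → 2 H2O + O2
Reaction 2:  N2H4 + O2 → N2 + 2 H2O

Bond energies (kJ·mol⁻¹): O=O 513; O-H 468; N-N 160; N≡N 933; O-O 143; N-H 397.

Reaction 1:
  Bonds broken (reactants):
    O-H: 4 × 468 = 1872
    O-O: 2 × 143 = 286
    Σ(broken) = 2158 kJ
  Bonds formed (products):
    O-H: 4 × 468 = 1872
    O=O: 1 × 513 = 513
    Σ(formed) = 2385 kJ
  ΔH_1 = 2158 − 2385 = −227 kJ
Reaction 2:
  Bonds broken (reactants):
    N-H: 4 × 397 = 1588
    N-N: 1 × 160 = 160
    O=O: 1 × 513 = 513
    Σ(broken) = 2261 kJ
  Bonds formed (products):
    N≡N: 1 × 933 = 933
    O-H: 4 × 468 = 1872
    Σ(formed) = 2805 kJ
  ΔH_2 = 2261 − 2805 = −544 kJ
ΔH_1 − ΔH_2 = +317 kJ, so reaction 2 has the more negative ΔH; |ΔH_1 − ΔH_2| = 317 kJ.

Reaction 2, by 317 kJ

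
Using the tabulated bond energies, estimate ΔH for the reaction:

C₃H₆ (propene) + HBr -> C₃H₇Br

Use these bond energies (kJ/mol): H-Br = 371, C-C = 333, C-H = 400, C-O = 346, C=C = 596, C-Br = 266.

Bonds broken (reactants):
  C-C: 1 × 333 = 333
  C-H: 6 × 400 = 2400
  C=C: 1 × 596 = 596
  H-Br: 1 × 371 = 371
  Σ(broken) = 3700 kJ
Bonds formed (products):
  C-Br: 1 × 266 = 266
  C-C: 2 × 333 = 666
  C-H: 7 × 400 = 2800
  Σ(formed) = 3732 kJ
ΔH = Σ(broken) − Σ(formed) = 3700 − 3732 = −32 kJ

ΔH ≈ −32 kJ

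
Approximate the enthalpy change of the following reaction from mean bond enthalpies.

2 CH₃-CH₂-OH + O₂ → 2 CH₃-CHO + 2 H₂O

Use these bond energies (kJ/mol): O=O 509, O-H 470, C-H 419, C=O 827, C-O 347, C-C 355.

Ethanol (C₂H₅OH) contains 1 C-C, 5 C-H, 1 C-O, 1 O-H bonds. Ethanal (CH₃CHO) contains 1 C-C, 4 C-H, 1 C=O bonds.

ΔH ≈ −553 kJ

Bonds broken (reactants):
  C-C: 2 × 355 = 710
  C-H: 10 × 419 = 4190
  C-O: 2 × 347 = 694
  O-H: 2 × 470 = 940
  O=O: 1 × 509 = 509
  Σ(broken) = 7043 kJ
Bonds formed (products):
  C-C: 2 × 355 = 710
  C-H: 8 × 419 = 3352
  C=O: 2 × 827 = 1654
  O-H: 4 × 470 = 1880
  Σ(formed) = 7596 kJ
ΔH = Σ(broken) − Σ(formed) = 7043 − 7596 = −553 kJ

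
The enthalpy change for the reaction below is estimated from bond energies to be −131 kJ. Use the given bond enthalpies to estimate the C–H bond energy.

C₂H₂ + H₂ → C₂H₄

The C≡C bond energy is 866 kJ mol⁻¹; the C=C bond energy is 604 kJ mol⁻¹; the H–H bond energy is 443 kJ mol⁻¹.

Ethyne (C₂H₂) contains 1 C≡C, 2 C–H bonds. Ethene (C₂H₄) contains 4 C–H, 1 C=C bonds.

D(C–H) ≈ 418 kJ/mol

Let D be the C–H bond energy.
Σ(broken) = 1×866 + 2×D + 1×443 = 1309 + 2D
Σ(formed) = 4×D + 1×604 = 604 + 4D
ΔH = Σ(broken) − Σ(formed) = (1309 + 2D) − (604 + 4D) = +705 − 2D
Setting this equal to −131 kJ gives 2D = 836, so D = 418 kJ/mol.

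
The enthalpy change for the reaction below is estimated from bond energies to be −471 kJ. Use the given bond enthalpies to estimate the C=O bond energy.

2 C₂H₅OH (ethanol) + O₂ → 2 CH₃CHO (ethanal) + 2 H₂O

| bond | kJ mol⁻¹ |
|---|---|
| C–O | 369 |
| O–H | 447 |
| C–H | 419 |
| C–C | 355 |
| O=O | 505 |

Let D be the C=O bond energy.
Σ(broken) = 2×355 + 10×419 + 2×369 + 2×447 + 1×505 = 7037
Σ(formed) = 2×355 + 8×419 + 2×D + 4×447 = 5850 + 2D
ΔH = Σ(broken) − Σ(formed) = (7037) − (5850 + 2D) = +1187 − 2D
Setting this equal to −471 kJ gives 2D = 1658, so D = 829 kJ/mol.

D(C=O) ≈ 829 kJ/mol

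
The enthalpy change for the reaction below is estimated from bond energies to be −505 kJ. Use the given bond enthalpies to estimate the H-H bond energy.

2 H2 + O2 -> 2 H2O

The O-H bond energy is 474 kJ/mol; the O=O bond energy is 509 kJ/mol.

D(H-H) ≈ 441 kJ/mol

Let D be the H-H bond energy.
Σ(broken) = 2×D + 1×509 = 509 + 2D
Σ(formed) = 4×474 = 1896
ΔH = Σ(broken) − Σ(formed) = (509 + 2D) − (1896) = −1387 + 2D
Setting this equal to −505 kJ gives 2D = 882, so D = 441 kJ/mol.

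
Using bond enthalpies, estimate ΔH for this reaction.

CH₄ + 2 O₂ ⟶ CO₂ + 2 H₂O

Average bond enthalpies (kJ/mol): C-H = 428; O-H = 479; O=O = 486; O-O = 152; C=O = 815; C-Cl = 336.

Bonds broken (reactants):
  C-H: 4 × 428 = 1712
  O=O: 2 × 486 = 972
  Σ(broken) = 2684 kJ
Bonds formed (products):
  C=O: 2 × 815 = 1630
  O-H: 4 × 479 = 1916
  Σ(formed) = 3546 kJ
ΔH = Σ(broken) − Σ(formed) = 2684 − 3546 = −862 kJ

ΔH ≈ −862 kJ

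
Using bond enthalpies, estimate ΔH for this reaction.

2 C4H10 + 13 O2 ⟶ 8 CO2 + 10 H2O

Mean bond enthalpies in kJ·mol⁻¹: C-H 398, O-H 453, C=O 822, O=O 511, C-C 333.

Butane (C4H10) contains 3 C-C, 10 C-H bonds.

Bonds broken (reactants):
  C-C: 6 × 333 = 1998
  C-H: 20 × 398 = 7960
  O=O: 13 × 511 = 6643
  Σ(broken) = 16601 kJ
Bonds formed (products):
  C=O: 16 × 822 = 13152
  O-H: 20 × 453 = 9060
  Σ(formed) = 22212 kJ
ΔH = Σ(broken) − Σ(formed) = 16601 − 22212 = −5611 kJ

ΔH ≈ −5611 kJ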